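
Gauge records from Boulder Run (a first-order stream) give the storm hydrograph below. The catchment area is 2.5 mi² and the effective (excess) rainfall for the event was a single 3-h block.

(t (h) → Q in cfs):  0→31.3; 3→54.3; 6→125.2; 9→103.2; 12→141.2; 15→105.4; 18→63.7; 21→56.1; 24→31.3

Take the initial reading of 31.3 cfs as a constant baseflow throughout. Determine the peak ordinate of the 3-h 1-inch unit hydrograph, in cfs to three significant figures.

U_p ≈ 137 cfs

Direct runoff: 0.0, 23.0, 93.9, 71.9, 109.9, 74.1, 32.4, 24.8, 0.0 cfs; ΣQ_DR = 430.0 cfs, peak = 109.9 cfs.
Runoff depth d = ΣQ_DR·Δt / A = 430.0 × 10800 / (2.5 mi²) = 0.7996 in.
The 1-inch UH is the DRH scaled by (1 in)/d, so U_p = 109.9 × 1/0.7996 = 137 cfs.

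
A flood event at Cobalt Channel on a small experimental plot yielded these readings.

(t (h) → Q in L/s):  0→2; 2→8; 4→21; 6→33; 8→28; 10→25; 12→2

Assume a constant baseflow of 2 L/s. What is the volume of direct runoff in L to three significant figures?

Direct-runoff ordinates (Q − Q_b): 0.0, 6.0, 19.0, 31.0, 26.0, 23.0, 0.0 L/s.
ΣQ_DR = 105.0 L/s.
With Δt = 2 h = 7200 s, V = ΣQ_DR · Δt = 105.0 × 7200 = 7.56 × 10^5 L.

V ≈ 7.56 × 10^5 L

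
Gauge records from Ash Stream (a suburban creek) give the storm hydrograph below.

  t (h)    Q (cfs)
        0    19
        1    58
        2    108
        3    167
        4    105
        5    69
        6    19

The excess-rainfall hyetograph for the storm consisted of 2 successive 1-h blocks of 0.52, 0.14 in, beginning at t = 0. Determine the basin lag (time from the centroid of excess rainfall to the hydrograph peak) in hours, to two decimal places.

Centroid of excess rainfall: t_c = Σ P_i·t̄_i / ΣP_i = 0.7121 h (block centres at 0.5, 1.5 h).
Hydrograph peak occurs at t = 3 h, so basin lag t_L = 3 − 0.7121 = 2.29 h.

t_L ≈ 2.29 h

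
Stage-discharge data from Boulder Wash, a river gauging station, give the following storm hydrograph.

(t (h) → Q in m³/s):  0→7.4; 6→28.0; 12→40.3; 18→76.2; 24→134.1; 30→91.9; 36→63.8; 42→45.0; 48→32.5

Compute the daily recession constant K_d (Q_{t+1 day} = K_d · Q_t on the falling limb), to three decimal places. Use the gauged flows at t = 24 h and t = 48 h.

K_d ≈ 0.242

Between t = 24 h and t = 48 h the flow falls from 134.1 to 32.5 m³/s over 4×6 h = 24 h.
Per-interval ratio K = (32.5/134.1)^(1/4) = 0.7016; K_d = K^(24/6) = 0.242.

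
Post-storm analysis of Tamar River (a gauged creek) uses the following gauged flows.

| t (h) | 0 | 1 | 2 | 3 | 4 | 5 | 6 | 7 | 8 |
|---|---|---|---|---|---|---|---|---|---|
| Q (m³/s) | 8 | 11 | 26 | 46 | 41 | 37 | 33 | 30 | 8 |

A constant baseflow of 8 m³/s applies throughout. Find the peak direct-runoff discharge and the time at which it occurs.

Q_p = 38.0 m³/s at t = 3 h

Subtracting baseflow gives direct-runoff ordinates: 0.0, 3.0, 18.0, 38.0, 33.0, 29.0, 25.0, 22.0, 0.0 m³/s.
The maximum is 38.0 m³/s, occurring at the reading for t = 3 h.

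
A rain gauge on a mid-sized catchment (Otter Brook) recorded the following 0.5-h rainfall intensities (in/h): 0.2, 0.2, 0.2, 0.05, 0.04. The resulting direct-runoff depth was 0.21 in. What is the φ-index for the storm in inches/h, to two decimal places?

Only the 3 blocks with intensity above φ contribute runoff: 0.2, 0.2, 0.2 in/h.
Σ(I−φ)·Δt = d  ⇒  (0.2+0.2+0.2 − 3φ)·0.5 = 0.21
φ = (0.6000 − 0.21/0.5) / 3 = 0.06 in/h.

φ ≈ 0.06 in/h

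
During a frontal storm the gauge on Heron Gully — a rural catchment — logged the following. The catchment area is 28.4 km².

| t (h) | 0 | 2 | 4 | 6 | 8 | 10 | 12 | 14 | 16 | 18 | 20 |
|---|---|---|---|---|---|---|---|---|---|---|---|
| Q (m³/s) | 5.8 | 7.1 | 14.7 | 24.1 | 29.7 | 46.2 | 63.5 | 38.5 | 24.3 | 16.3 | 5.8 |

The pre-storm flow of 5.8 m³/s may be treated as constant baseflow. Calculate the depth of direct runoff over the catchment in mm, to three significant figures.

d ≈ 53.8 mm

Direct runoff: 0.0, 1.3, 8.9, 18.3, 23.9, 40.4, 57.7, 32.7, 18.5, 10.5, 0.0 m³/s; ΣQ_DR = 212.2 m³/s.
V = ΣQ_DR · Δt = 212.2 × 7200 s = 1.528 × 10^6 m³.
Over A = 28.4 km², depth = V / A = 53.8 mm.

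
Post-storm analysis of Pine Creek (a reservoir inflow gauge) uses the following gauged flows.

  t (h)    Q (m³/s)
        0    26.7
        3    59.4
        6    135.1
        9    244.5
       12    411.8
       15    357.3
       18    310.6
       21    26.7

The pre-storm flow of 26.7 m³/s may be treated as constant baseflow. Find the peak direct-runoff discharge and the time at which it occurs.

Subtracting baseflow gives direct-runoff ordinates: 0.0, 32.7, 108.4, 217.8, 385.1, 330.6, 283.9, 0.0 m³/s.
The maximum is 385.1 m³/s, occurring at the reading for t = 12 h.

Q_p = 385.1 m³/s at t = 12 h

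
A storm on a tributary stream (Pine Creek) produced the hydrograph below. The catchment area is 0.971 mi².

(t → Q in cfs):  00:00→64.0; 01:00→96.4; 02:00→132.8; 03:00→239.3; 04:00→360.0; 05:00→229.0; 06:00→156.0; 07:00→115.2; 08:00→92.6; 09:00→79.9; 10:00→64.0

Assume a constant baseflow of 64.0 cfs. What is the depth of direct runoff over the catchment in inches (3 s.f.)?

Direct runoff: 0.0, 32.4, 68.8, 175.3, 296.0, 165.0, 92.0, 51.2, 28.6, 15.9, 0.0 cfs; ΣQ_DR = 925.2 cfs.
V = ΣQ_DR · Δt = 925.2 × 3600 s = 3.331 × 10^6 ft³.
Over A = 0.971 mi², depth = V / A = 1.48 in.

d ≈ 1.48 in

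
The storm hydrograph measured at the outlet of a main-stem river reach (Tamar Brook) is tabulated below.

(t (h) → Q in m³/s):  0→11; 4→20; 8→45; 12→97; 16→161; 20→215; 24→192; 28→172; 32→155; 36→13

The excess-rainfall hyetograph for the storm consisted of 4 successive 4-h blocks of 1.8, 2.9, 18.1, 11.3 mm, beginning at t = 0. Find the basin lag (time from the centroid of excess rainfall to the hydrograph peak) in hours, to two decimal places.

t_L ≈ 9.44 h

Centroid of excess rainfall: t_c = Σ P_i·t̄_i / ΣP_i = 10.5630 h (block centres at 2, 6, 10, 14 h).
Hydrograph peak occurs at t = 20 h, so basin lag t_L = 20 − 10.5630 = 9.44 h.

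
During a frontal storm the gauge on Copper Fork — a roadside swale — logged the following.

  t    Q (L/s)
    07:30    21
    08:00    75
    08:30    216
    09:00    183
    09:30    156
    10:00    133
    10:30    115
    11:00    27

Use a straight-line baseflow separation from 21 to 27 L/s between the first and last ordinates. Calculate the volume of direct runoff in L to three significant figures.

Direct-runoff ordinates (Q − Q_b): 0.00, 53.14, 193.29, 159.43, 131.57, 107.71, 88.86, 0.00 L/s.
ΣQ_DR = 734.0 L/s.
With Δt = 0.5 h = 1800 s, V = ΣQ_DR · Δt = 734.0 × 1800 = 1.32 × 10^6 L.

V ≈ 1.32 × 10^6 L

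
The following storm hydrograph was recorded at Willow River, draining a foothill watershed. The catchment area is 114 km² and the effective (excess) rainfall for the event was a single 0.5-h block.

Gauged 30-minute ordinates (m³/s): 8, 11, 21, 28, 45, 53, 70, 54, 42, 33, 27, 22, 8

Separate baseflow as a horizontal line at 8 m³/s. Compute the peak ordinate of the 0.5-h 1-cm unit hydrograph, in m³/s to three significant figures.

Direct runoff: 0.0, 3.0, 13.0, 20.0, 37.0, 45.0, 62.0, 46.0, 34.0, 25.0, 19.0, 14.0, 0.0 m³/s; ΣQ_DR = 318.0 m³/s, peak = 62.0 m³/s.
Runoff depth d = ΣQ_DR·Δt / A = 318.0 × 1800 / (114 km²) = 5.021 mm.
The 1-cm UH is the DRH scaled by (10 mm)/d, so U_p = 62.0 × 10/5.021 = 123 m³/s.

U_p ≈ 123 m³/s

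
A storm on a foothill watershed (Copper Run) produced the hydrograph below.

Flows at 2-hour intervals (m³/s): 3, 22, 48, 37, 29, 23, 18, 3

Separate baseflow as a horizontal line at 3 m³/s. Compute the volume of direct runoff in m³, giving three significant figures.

V ≈ 1.14 × 10^6 m³

Direct-runoff ordinates (Q − Q_b): 0.0, 19.0, 45.0, 34.0, 26.0, 20.0, 15.0, 0.0 m³/s.
ΣQ_DR = 159.0 m³/s.
With Δt = 2 h = 7200 s, V = ΣQ_DR · Δt = 159.0 × 7200 = 1.14 × 10^6 m³.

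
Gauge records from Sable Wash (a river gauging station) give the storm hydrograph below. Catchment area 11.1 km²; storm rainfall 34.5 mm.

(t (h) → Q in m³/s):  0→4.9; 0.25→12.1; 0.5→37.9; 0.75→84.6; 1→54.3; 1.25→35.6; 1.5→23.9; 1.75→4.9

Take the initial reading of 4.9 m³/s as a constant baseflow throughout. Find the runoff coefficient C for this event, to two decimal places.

C ≈ 0.51

ΣQ_DR = 219.0 m³/s; V = ΣQ_DR·Δt = 1.971 × 10^5 m³.
Runoff depth d = V / A = 17.76 mm.
C = d / P = 17.76 / 34.5 = 0.51.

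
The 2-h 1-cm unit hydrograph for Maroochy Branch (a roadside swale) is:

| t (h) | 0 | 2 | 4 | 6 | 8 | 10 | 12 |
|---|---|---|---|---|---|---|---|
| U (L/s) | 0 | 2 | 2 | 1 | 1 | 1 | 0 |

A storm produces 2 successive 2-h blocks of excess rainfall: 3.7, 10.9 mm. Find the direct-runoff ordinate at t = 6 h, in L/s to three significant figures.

By discrete convolution, Q_j = Σ (P_i / 10 mm) · U_{j−i}.
At t = 6 h (j=3): Q = (3.7/10)·1 + (10.9/10)·2 = 2.55 L/s.

Q ≈ 2.55 L/s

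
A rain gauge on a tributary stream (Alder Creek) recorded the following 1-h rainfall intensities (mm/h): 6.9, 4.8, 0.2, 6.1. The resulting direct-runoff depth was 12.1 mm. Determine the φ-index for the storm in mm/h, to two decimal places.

Only the 3 blocks with intensity above φ contribute runoff: 6.9, 4.8, 6.1 mm/h.
Σ(I−φ)·Δt = d  ⇒  (6.9+4.8+6.1 − 3φ)·1 = 12.1
φ = (17.80 − 12.1/1) / 3 = 1.90 mm/h.

φ ≈ 1.90 mm/h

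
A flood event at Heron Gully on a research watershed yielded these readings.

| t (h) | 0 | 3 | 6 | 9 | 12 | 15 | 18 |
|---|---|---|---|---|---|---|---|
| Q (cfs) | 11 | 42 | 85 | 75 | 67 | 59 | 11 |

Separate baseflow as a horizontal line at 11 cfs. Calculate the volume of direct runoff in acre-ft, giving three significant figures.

V ≈ 67.7 acre-ft

Direct-runoff ordinates (Q − Q_b): 0.0, 31.0, 74.0, 64.0, 56.0, 48.0, 0.0 cfs.
ΣQ_DR = 273.0 cfs.
With Δt = 3 h = 10800 s, V = ΣQ_DR · Δt = 273.0 × 10800 = 2.95 × 10^6 ft³ = 67.7 acre-ft.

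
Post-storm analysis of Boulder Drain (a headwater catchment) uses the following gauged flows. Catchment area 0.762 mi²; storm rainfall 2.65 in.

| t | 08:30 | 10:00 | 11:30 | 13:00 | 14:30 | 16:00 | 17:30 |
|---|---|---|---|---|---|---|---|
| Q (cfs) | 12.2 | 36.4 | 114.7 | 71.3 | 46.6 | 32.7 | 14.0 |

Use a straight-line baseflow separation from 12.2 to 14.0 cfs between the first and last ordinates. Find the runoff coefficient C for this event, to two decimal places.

C ≈ 0.27

ΣQ_DR = 236.2 cfs; V = ΣQ_DR·Δt = 1.275 × 10^6 ft³.
Runoff depth d = V / A = 0.7205 in.
C = d / P = 0.7205 / 2.65 = 0.27.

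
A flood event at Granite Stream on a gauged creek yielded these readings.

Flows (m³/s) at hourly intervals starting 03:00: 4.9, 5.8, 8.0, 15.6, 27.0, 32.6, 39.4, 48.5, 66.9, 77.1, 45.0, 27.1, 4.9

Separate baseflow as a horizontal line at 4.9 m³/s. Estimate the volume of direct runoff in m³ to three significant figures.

V ≈ 1.22 × 10^6 m³

Direct-runoff ordinates (Q − Q_b): 0.0, 0.9, 3.1, 10.7, 22.1, 27.7, 34.5, 43.6, 62.0, 72.2, 40.1, 22.2, 0.0 m³/s.
ΣQ_DR = 339.1 m³/s.
With Δt = 1 h = 3600 s, V = ΣQ_DR · Δt = 339.1 × 3600 = 1.22 × 10^6 m³.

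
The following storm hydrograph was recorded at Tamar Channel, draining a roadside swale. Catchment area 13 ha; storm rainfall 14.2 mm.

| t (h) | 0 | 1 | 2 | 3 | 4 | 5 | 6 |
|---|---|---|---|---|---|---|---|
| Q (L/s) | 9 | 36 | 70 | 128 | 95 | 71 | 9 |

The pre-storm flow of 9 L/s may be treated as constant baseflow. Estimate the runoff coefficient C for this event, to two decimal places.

C ≈ 0.69

ΣQ_DR = 355.0 L/s; V = ΣQ_DR·Δt = 1.278 × 10^6 L.
Runoff depth d = V / A = 9.831 mm.
C = d / P = 9.831 / 14.2 = 0.69.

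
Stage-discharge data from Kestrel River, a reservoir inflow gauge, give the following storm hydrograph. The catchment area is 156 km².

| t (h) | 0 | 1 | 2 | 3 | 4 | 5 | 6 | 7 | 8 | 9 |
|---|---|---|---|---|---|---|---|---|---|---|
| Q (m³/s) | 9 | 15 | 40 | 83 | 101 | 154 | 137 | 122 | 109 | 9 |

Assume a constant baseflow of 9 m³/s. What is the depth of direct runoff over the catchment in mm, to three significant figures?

d ≈ 15.9 mm

Direct runoff: 0.0, 6.0, 31.0, 74.0, 92.0, 145.0, 128.0, 113.0, 100.0, 0.0 m³/s; ΣQ_DR = 689.0 m³/s.
V = ΣQ_DR · Δt = 689.0 × 3600 s = 2.480 × 10^6 m³.
Over A = 156 km², depth = V / A = 15.9 mm.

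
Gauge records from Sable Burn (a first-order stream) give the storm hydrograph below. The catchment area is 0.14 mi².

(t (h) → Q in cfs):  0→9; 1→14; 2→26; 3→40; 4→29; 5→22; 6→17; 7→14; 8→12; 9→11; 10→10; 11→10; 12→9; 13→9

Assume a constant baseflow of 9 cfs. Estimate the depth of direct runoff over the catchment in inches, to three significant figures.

d ≈ 1.17 in

Direct runoff: 0.0, 5.0, 17.0, 31.0, 20.0, 13.0, 8.0, 5.0, 3.0, 2.0, 1.0, 1.0, 0.0, 0.0 cfs; ΣQ_DR = 106.0 cfs.
V = ΣQ_DR · Δt = 106.0 × 3600 s = 3.816 × 10^5 ft³.
Over A = 0.14 mi², depth = V / A = 1.17 in.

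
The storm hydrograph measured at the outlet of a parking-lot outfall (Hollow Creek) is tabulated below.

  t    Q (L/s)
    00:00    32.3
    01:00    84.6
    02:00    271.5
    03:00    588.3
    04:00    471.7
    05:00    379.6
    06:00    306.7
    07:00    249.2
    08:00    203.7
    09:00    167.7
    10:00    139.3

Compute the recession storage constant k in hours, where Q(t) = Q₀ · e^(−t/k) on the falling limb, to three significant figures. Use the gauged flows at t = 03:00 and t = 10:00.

k ≈ 4.86 h

On the falling limb, Q drops from 588.3 to 139.3 L/s between t = 03:00 and t = 10:00 (Δt = 7 h).
k = −Δt / ln(Q₂/Q₁) = −7 / ln(139.3/588.3) = 4.86 h.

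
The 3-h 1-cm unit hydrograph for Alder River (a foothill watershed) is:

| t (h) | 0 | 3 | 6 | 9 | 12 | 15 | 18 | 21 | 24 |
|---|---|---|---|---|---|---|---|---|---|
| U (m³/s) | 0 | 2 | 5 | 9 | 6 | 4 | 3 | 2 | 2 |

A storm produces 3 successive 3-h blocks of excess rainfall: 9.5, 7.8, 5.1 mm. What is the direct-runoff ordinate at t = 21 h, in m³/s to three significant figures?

Q ≈ 6.28 m³/s

By discrete convolution, Q_j = Σ (P_i / 10 mm) · U_{j−i}.
At t = 21 h (j=7): Q = (9.5/10)·2 + (7.8/10)·3 + (5.1/10)·4 = 6.28 m³/s.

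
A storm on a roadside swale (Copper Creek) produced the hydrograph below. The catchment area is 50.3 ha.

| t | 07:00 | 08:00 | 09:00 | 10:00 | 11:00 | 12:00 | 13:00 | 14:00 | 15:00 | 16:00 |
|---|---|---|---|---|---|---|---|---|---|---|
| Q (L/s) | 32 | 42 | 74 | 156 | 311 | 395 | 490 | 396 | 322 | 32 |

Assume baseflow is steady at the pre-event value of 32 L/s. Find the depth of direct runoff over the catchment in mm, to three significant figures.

d ≈ 13.8 mm

Direct runoff: 0.0, 10.0, 42.0, 124.0, 279.0, 363.0, 458.0, 364.0, 290.0, 0.0 L/s; ΣQ_DR = 1930 L/s.
V = ΣQ_DR · Δt = 1930 × 3600 s = 6.948 × 10^6 L.
Over A = 50.3 ha, depth = V / A = 13.8 mm.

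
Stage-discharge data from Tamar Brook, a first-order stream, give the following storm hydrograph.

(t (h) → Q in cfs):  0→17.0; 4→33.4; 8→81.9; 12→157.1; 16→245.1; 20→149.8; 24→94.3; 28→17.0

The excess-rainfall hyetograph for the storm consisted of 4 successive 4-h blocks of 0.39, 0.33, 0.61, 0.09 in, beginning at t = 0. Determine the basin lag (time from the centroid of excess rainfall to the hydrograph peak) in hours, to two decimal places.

Centroid of excess rainfall: t_c = Σ P_i·t̄_i / ΣP_i = 7.1268 h (block centres at 2, 6, 10, 14 h).
Hydrograph peak occurs at t = 16 h, so basin lag t_L = 16 − 7.1268 = 8.87 h.

t_L ≈ 8.87 h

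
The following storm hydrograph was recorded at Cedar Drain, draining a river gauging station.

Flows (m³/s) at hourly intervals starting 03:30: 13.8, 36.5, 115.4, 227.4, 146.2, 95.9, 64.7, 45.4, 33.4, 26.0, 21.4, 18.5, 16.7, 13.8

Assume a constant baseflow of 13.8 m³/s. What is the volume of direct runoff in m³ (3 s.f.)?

V ≈ 2.45 × 10^6 m³

Direct-runoff ordinates (Q − Q_b): 0.0, 22.7, 101.6, 213.6, 132.4, 82.1, 50.9, 31.6, 19.6, 12.2, 7.6, 4.7, 2.9, 0.0 m³/s.
ΣQ_DR = 681.9 m³/s.
With Δt = 1 h = 3600 s, V = ΣQ_DR · Δt = 681.9 × 3600 = 2.45 × 10^6 m³.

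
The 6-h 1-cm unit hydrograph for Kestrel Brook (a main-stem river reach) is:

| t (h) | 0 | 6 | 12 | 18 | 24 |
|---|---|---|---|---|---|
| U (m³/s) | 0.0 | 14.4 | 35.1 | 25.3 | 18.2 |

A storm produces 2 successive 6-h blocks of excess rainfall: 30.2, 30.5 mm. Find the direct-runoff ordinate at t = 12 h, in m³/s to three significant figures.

By discrete convolution, Q_j = Σ (P_i / 10 mm) · U_{j−i}.
At t = 12 h (j=2): Q = (30.2/10)·35.1 + (30.5/10)·14.4 = 150 m³/s.

Q ≈ 150 m³/s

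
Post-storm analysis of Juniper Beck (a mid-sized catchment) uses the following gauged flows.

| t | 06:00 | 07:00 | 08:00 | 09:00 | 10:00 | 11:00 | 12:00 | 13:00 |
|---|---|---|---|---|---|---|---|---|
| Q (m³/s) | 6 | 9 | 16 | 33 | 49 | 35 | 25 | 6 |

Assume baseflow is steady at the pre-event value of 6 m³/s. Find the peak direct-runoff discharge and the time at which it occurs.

Q_p = 43.0 m³/s at t = 10:00

Subtracting baseflow gives direct-runoff ordinates: 0.0, 3.0, 10.0, 27.0, 43.0, 29.0, 19.0, 0.0 m³/s.
The maximum is 43.0 m³/s, occurring at the reading for t = 10:00.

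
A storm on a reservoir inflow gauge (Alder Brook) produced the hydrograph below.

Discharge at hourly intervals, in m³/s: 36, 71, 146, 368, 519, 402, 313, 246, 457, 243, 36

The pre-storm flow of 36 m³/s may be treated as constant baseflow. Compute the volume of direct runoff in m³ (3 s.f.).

V ≈ 8.79 × 10^6 m³

Direct-runoff ordinates (Q − Q_b): 0.0, 35.0, 110.0, 332.0, 483.0, 366.0, 277.0, 210.0, 421.0, 207.0, 0.0 m³/s.
ΣQ_DR = 2441 m³/s.
With Δt = 1 h = 3600 s, V = ΣQ_DR · Δt = 2441 × 3600 = 8.79 × 10^6 m³.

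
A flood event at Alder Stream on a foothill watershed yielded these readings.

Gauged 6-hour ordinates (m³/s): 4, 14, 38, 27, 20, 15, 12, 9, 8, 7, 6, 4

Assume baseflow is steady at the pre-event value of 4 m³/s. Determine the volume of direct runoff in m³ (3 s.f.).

V ≈ 2.51 × 10^6 m³

Direct-runoff ordinates (Q − Q_b): 0.0, 10.0, 34.0, 23.0, 16.0, 11.0, 8.0, 5.0, 4.0, 3.0, 2.0, 0.0 m³/s.
ΣQ_DR = 116.0 m³/s.
With Δt = 6 h = 21600 s, V = ΣQ_DR · Δt = 116.0 × 21600 = 2.51 × 10^6 m³.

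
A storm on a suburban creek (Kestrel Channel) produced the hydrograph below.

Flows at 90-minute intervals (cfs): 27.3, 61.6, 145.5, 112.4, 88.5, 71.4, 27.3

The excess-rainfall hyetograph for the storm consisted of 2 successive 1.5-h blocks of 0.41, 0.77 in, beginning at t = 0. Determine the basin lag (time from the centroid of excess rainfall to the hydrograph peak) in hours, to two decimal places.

Centroid of excess rainfall: t_c = Σ P_i·t̄_i / ΣP_i = 1.7288 h (block centres at 0.75, 2.25 h).
Hydrograph peak occurs at t = 3 h, so basin lag t_L = 3 − 1.7288 = 1.27 h.

t_L ≈ 1.27 h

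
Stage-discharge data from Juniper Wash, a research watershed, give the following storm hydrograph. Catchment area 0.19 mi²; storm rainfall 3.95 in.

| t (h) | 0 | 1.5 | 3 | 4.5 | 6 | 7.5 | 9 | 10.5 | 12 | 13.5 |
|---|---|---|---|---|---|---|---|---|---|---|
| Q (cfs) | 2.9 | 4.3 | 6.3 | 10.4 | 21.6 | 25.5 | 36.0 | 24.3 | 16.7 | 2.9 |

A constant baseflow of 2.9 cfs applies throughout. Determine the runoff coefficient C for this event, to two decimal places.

C ≈ 0.38

ΣQ_DR = 121.9 cfs; V = ΣQ_DR·Δt = 6.583 × 10^5 ft³.
Runoff depth d = V / A = 1.491 in.
C = d / P = 1.491 / 3.95 = 0.38.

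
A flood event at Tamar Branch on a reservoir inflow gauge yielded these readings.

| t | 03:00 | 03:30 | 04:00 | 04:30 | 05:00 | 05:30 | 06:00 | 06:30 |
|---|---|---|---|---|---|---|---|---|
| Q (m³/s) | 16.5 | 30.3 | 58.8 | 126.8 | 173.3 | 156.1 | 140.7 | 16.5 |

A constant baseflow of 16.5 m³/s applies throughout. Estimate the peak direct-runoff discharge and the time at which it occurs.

Subtracting baseflow gives direct-runoff ordinates: 0.0, 13.8, 42.3, 110.3, 156.8, 139.6, 124.2, 0.0 m³/s.
The maximum is 156.8 m³/s, occurring at the reading for t = 05:00.

Q_p = 156.8 m³/s at t = 05:00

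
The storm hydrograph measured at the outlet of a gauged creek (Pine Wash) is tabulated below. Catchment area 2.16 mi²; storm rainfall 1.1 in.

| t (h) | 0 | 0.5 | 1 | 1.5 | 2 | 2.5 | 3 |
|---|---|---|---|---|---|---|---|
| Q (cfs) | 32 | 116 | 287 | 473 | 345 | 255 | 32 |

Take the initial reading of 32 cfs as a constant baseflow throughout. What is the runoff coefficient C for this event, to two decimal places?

ΣQ_DR = 1316 cfs; V = ΣQ_DR·Δt = 2.369 × 10^6 ft³.
Runoff depth d = V / A = 0.4720 in.
C = d / P = 0.4720 / 1.1 = 0.43.

C ≈ 0.43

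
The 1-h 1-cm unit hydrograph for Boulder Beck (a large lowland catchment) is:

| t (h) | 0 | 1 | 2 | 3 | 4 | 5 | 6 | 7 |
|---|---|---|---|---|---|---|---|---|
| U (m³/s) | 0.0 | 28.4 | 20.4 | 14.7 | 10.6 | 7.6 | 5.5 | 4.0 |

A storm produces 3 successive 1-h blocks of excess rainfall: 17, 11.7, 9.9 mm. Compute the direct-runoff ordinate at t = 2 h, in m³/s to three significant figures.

Q ≈ 67.9 m³/s

By discrete convolution, Q_j = Σ (P_i / 10 mm) · U_{j−i}.
At t = 2 h (j=2): Q = (17/10)·20.4 + (11.7/10)·28.4 + (9.9/10)·0.0 = 67.9 m³/s.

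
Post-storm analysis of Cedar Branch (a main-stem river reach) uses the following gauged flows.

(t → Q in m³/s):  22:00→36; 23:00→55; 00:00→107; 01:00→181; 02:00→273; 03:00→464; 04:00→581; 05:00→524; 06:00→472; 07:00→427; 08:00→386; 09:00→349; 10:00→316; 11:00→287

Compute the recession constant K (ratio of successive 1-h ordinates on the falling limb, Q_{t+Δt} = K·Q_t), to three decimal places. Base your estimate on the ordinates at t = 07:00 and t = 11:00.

K ≈ 0.905

Using the recession-limb readings at t = 07:00 and t = 11:00: Q falls from 427 to 287 m³/s over 4 intervals.
K = (Q₂/Q₁)^(1/4) = (287/427)^(1/4) = 0.905.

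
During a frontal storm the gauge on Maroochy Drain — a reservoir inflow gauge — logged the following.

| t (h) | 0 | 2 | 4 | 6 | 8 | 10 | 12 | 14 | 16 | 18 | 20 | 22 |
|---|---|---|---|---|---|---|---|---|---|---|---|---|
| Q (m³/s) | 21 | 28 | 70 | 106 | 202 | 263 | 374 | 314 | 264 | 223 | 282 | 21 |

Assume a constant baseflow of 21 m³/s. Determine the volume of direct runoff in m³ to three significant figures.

Direct-runoff ordinates (Q − Q_b): 0.0, 7.0, 49.0, 85.0, 181.0, 242.0, 353.0, 293.0, 243.0, 202.0, 261.0, 0.0 m³/s.
ΣQ_DR = 1916 m³/s.
With Δt = 2 h = 7200 s, V = ΣQ_DR · Δt = 1916 × 7200 = 1.38 × 10^7 m³.

V ≈ 1.38 × 10^7 m³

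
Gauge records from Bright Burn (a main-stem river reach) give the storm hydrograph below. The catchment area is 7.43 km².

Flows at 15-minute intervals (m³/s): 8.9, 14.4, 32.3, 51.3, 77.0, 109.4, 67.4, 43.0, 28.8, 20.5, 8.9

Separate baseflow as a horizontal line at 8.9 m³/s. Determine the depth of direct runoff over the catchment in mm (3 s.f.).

Direct runoff: 0.0, 5.5, 23.4, 42.4, 68.1, 100.5, 58.5, 34.1, 19.9, 11.6, 0.0 m³/s; ΣQ_DR = 364.0 m³/s.
V = ΣQ_DR · Δt = 364.0 × 900 s = 3.276 × 10^5 m³.
Over A = 7.43 km², depth = V / A = 44.1 mm.

d ≈ 44.1 mm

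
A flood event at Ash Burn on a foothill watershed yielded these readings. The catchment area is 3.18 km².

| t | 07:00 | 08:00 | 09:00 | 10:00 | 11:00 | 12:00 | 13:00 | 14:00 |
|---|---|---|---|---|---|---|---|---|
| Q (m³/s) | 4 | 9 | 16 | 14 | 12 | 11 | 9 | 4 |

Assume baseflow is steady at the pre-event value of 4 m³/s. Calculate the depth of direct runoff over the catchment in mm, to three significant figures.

d ≈ 53.2 mm

Direct runoff: 0.0, 5.0, 12.0, 10.0, 8.0, 7.0, 5.0, 0.0 m³/s; ΣQ_DR = 47.00 m³/s.
V = ΣQ_DR · Δt = 47.00 × 3600 s = 1.692 × 10^5 m³.
Over A = 3.18 km², depth = V / A = 53.2 mm.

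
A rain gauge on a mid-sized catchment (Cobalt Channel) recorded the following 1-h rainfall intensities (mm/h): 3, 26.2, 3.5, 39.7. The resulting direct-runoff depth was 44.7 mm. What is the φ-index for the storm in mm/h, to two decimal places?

Only the 2 blocks with intensity above φ contribute runoff: 26.2, 39.7 mm/h.
Σ(I−φ)·Δt = d  ⇒  (26.2+39.7 − 2φ)·1 = 44.7
φ = (65.90 − 44.7/1) / 2 = 10.60 mm/h.

φ ≈ 10.60 mm/h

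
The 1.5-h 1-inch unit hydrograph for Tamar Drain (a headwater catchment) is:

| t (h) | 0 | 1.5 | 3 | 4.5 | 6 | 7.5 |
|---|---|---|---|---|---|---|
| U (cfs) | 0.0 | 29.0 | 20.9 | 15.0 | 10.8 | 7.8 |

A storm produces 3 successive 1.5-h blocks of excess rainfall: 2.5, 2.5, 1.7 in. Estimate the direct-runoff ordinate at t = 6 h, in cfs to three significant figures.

Q ≈ 100 cfs

By discrete convolution, Q_j = Σ (P_i / 1 in) · U_{j−i}.
At t = 6 h (j=4): Q = (2.5/1)·10.8 + (2.5/1)·15.0 + (1.7/1)·20.9 = 100 cfs.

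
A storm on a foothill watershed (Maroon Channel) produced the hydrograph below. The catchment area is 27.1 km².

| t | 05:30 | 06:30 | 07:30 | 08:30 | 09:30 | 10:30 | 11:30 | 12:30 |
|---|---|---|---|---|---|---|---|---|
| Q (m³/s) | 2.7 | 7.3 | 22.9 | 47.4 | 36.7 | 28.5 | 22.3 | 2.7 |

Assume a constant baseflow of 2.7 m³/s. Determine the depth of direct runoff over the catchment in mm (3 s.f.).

Direct runoff: 0.0, 4.6, 20.2, 44.7, 34.0, 25.8, 19.6, 0.0 m³/s; ΣQ_DR = 148.9 m³/s.
V = ΣQ_DR · Δt = 148.9 × 3600 s = 5.360 × 10^5 m³.
Over A = 27.1 km², depth = V / A = 19.8 mm.

d ≈ 19.8 mm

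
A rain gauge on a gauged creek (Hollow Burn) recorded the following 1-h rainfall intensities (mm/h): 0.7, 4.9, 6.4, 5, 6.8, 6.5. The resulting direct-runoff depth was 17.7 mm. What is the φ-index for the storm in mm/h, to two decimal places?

φ ≈ 2.38 mm/h

Only the 5 blocks with intensity above φ contribute runoff: 4.9, 6.4, 5, 6.8, 6.5 mm/h.
Σ(I−φ)·Δt = d  ⇒  (4.9+6.4+5+6.8+6.5 − 5φ)·1 = 17.7
φ = (29.60 − 17.7/1) / 5 = 2.38 mm/h.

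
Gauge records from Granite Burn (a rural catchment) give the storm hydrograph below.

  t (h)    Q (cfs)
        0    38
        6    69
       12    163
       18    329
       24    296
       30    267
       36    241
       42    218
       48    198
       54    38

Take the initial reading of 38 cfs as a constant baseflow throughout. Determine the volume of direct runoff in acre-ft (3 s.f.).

Direct-runoff ordinates (Q − Q_b): 0.0, 31.0, 125.0, 291.0, 258.0, 229.0, 203.0, 180.0, 160.0, 0.0 cfs.
ΣQ_DR = 1477 cfs.
With Δt = 6 h = 21600 s, V = ΣQ_DR · Δt = 1477 × 21600 = 3.19 × 10^7 ft³ = 732 acre-ft.

V ≈ 732 acre-ft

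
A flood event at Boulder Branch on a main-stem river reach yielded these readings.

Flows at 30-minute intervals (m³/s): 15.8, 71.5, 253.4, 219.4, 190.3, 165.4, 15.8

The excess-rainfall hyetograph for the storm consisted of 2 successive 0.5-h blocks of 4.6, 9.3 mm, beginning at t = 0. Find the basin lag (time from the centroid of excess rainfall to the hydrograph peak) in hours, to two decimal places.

Centroid of excess rainfall: t_c = Σ P_i·t̄_i / ΣP_i = 0.5845 h (block centres at 0.25, 0.75 h).
Hydrograph peak occurs at t = 1 h, so basin lag t_L = 1 − 0.5845 = 0.42 h.

t_L ≈ 0.42 h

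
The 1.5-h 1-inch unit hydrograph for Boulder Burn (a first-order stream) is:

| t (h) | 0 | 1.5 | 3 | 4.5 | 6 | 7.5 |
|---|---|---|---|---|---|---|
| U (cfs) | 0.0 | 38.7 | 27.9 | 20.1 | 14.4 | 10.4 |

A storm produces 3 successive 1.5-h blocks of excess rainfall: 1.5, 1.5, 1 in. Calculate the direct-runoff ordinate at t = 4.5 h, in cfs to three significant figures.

By discrete convolution, Q_j = Σ (P_i / 1 in) · U_{j−i}.
At t = 4.5 h (j=3): Q = (1.5/1)·20.1 + (1.5/1)·27.9 + (1/1)·38.7 = 111 cfs.

Q ≈ 111 cfs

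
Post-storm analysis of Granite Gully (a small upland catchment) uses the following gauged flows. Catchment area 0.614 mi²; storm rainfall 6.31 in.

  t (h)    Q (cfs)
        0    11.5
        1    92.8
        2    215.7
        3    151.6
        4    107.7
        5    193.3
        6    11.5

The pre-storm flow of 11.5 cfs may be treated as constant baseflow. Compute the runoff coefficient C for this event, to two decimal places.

ΣQ_DR = 703.6 cfs; V = ΣQ_DR·Δt = 2.533 × 10^6 ft³.
Runoff depth d = V / A = 1.776 in.
C = d / P = 1.776 / 6.31 = 0.28.

C ≈ 0.28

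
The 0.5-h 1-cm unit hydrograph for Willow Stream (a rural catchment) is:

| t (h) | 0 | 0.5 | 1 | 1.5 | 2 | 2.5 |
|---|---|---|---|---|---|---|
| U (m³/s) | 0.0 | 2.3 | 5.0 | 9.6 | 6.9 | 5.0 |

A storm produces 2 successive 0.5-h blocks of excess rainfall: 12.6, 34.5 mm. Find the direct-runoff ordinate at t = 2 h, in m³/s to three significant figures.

Q ≈ 41.8 m³/s

By discrete convolution, Q_j = Σ (P_i / 10 mm) · U_{j−i}.
At t = 2 h (j=4): Q = (12.6/10)·6.9 + (34.5/10)·9.6 = 41.8 m³/s.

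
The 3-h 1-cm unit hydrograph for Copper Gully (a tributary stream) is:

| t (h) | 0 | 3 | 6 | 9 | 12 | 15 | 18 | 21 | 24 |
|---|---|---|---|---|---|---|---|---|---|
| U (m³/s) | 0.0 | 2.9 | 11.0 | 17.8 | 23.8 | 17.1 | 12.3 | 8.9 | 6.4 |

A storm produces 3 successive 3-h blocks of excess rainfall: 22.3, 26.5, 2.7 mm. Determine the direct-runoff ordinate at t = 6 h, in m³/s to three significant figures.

By discrete convolution, Q_j = Σ (P_i / 10 mm) · U_{j−i}.
At t = 6 h (j=2): Q = (22.3/10)·11.0 + (26.5/10)·2.9 + (2.7/10)·0.0 = 32.2 m³/s.

Q ≈ 32.2 m³/s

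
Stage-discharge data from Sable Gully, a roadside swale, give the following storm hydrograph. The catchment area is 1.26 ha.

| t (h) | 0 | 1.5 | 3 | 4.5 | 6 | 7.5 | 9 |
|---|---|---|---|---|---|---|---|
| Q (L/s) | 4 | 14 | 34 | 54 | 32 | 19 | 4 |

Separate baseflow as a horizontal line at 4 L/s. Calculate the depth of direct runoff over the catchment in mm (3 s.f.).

d ≈ 57.0 mm

Direct runoff: 0.0, 10.0, 30.0, 50.0, 28.0, 15.0, 0.0 L/s; ΣQ_DR = 133.0 L/s.
V = ΣQ_DR · Δt = 133.0 × 5400 s = 7.182 × 10^5 L.
Over A = 1.26 ha, depth = V / A = 57.0 mm.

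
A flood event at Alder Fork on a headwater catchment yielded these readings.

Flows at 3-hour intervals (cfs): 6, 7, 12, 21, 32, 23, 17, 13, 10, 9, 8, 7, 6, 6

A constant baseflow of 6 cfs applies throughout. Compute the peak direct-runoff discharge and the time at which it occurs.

Q_p = 26.0 cfs at t = 12 h

Subtracting baseflow gives direct-runoff ordinates: 0.0, 1.0, 6.0, 15.0, 26.0, 17.0, 11.0, 7.0, 4.0, 3.0, 2.0, 1.0, 0.0, 0.0 cfs.
The maximum is 26.0 cfs, occurring at the reading for t = 12 h.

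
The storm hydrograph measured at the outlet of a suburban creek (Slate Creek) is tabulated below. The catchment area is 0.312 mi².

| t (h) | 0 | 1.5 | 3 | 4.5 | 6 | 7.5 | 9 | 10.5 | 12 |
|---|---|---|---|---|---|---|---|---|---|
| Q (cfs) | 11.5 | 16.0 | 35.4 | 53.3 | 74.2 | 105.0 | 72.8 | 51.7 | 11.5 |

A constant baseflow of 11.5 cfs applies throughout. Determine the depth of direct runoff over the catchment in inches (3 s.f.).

Direct runoff: 0.0, 4.5, 23.9, 41.8, 62.7, 93.5, 61.3, 40.2, 0.0 cfs; ΣQ_DR = 327.9 cfs.
V = ΣQ_DR · Δt = 327.9 × 5400 s = 1.771 × 10^6 ft³.
Over A = 0.312 mi², depth = V / A = 2.44 in.

d ≈ 2.44 in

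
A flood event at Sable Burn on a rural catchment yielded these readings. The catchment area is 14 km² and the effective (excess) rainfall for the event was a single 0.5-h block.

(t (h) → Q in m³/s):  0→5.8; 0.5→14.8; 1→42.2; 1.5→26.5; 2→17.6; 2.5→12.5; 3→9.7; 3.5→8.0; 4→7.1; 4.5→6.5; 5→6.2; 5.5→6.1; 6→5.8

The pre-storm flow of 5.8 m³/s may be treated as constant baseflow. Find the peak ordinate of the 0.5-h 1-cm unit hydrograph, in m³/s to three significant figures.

Direct runoff: 0.0, 9.0, 36.4, 20.7, 11.8, 6.7, 3.9, 2.2, 1.3, 0.7, 0.4, 0.3, 0.0 m³/s; ΣQ_DR = 93.40 m³/s, peak = 36.4 m³/s.
Runoff depth d = ΣQ_DR·Δt / A = 93.40 × 1800 / (14 km²) = 12.01 mm.
The 1-cm UH is the DRH scaled by (10 mm)/d, so U_p = 36.4 × 10/12.01 = 30.3 m³/s.

U_p ≈ 30.3 m³/s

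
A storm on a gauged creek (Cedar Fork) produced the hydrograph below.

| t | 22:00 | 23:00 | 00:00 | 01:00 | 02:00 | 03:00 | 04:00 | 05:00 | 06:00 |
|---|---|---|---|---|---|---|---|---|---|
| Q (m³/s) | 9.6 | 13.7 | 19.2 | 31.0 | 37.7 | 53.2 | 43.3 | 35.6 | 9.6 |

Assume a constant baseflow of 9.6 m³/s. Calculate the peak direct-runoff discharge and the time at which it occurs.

Q_p = 43.6 m³/s at t = 03:00

Subtracting baseflow gives direct-runoff ordinates: 0.0, 4.1, 9.6, 21.4, 28.1, 43.6, 33.7, 26.0, 0.0 m³/s.
The maximum is 43.6 m³/s, occurring at the reading for t = 03:00.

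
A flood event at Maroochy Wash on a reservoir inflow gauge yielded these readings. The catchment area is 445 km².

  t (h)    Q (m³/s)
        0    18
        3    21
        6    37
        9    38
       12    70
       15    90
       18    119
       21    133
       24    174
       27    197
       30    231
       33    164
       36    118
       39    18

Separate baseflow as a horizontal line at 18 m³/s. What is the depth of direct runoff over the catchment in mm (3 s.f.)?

d ≈ 28.5 mm

Direct runoff: 0.0, 3.0, 19.0, 20.0, 52.0, 72.0, 101.0, 115.0, 156.0, 179.0, 213.0, 146.0, 100.0, 0.0 m³/s; ΣQ_DR = 1176 m³/s.
V = ΣQ_DR · Δt = 1176 × 10800 s = 1.270 × 10^7 m³.
Over A = 445 km², depth = V / A = 28.5 mm.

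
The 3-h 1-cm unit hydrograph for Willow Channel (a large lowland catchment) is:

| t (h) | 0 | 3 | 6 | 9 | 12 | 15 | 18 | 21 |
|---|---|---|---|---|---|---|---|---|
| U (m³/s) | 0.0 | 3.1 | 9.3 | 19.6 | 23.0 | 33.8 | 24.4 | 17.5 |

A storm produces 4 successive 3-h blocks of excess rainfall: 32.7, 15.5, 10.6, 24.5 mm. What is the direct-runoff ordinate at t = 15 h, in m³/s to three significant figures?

Q ≈ 190 m³/s

By discrete convolution, Q_j = Σ (P_i / 10 mm) · U_{j−i}.
At t = 15 h (j=5): Q = (32.7/10)·33.8 + (15.5/10)·23.0 + (10.6/10)·19.6 + (24.5/10)·9.3 = 190 m³/s.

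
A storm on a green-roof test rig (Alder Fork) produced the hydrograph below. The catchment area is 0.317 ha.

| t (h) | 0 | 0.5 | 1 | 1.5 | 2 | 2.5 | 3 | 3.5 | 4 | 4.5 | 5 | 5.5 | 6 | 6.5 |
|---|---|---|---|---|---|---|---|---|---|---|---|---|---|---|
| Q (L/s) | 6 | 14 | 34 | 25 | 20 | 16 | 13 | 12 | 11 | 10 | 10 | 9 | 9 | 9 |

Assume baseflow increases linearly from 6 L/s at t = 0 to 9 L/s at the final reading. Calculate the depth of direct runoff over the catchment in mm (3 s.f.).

d ≈ 52.8 mm

Direct runoff: 0.00, 7.77, 27.54, 18.31, 13.08, 8.85, 5.62, 4.38, 3.15, 1.92, 1.69, 0.46, 0.23, 0.00 L/s; ΣQ_DR = 93.00 L/s.
V = ΣQ_DR · Δt = 93.00 × 1800 s = 1.674 × 10^5 L.
Over A = 0.317 ha, depth = V / A = 52.8 mm.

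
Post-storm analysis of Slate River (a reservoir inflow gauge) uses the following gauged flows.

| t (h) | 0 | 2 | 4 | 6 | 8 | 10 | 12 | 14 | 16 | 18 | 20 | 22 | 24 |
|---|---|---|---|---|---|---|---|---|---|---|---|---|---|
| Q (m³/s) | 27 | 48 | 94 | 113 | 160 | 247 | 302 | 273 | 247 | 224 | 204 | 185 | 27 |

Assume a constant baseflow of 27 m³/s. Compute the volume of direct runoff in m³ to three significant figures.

Direct-runoff ordinates (Q − Q_b): 0.0, 21.0, 67.0, 86.0, 133.0, 220.0, 275.0, 246.0, 220.0, 197.0, 177.0, 158.0, 0.0 m³/s.
ΣQ_DR = 1800 m³/s.
With Δt = 2 h = 7200 s, V = ΣQ_DR · Δt = 1800 × 7200 = 1.30 × 10^7 m³.

V ≈ 1.30 × 10^7 m³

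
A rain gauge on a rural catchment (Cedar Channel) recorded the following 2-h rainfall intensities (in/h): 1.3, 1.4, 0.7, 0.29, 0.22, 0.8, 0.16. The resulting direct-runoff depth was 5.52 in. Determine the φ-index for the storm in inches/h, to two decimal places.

Only the 4 blocks with intensity above φ contribute runoff: 1.3, 1.4, 0.7, 0.8 in/h.
Σ(I−φ)·Δt = d  ⇒  (1.3+1.4+0.7+0.8 − 4φ)·2 = 5.52
φ = (4.200 − 5.52/2) / 4 = 0.36 in/h.

φ ≈ 0.36 in/h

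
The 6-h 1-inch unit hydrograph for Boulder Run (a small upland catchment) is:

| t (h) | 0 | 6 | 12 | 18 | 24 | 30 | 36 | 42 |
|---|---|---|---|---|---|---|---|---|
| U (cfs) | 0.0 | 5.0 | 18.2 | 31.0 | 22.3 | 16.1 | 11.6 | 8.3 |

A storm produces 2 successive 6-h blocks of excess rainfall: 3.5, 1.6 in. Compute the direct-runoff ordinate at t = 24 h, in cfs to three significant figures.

Q ≈ 128 cfs

By discrete convolution, Q_j = Σ (P_i / 1 in) · U_{j−i}.
At t = 24 h (j=4): Q = (3.5/1)·22.3 + (1.6/1)·31.0 = 128 cfs.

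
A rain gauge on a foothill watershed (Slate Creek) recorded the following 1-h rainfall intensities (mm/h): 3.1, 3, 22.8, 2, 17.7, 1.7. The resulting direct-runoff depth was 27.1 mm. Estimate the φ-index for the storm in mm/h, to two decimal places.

φ ≈ 6.70 mm/h

Only the 2 blocks with intensity above φ contribute runoff: 22.8, 17.7 mm/h.
Σ(I−φ)·Δt = d  ⇒  (22.8+17.7 − 2φ)·1 = 27.1
φ = (40.50 − 27.1/1) / 2 = 6.70 mm/h.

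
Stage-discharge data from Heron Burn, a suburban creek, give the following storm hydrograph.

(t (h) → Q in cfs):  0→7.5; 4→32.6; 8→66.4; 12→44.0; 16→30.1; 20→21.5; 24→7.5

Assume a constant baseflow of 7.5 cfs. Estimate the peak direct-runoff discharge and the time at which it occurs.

Q_p = 58.9 cfs at t = 8 h

Subtracting baseflow gives direct-runoff ordinates: 0.0, 25.1, 58.9, 36.5, 22.6, 14.0, 0.0 cfs.
The maximum is 58.9 cfs, occurring at the reading for t = 8 h.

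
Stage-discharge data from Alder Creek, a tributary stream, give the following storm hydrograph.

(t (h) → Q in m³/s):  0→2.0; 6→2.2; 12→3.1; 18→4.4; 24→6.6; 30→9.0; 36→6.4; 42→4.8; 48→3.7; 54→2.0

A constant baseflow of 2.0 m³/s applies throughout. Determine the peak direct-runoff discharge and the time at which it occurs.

Subtracting baseflow gives direct-runoff ordinates: 0.0, 0.2, 1.1, 2.4, 4.6, 7.0, 4.4, 2.8, 1.7, 0.0 m³/s.
The maximum is 7.0 m³/s, occurring at the reading for t = 30 h.

Q_p = 7.0 m³/s at t = 30 h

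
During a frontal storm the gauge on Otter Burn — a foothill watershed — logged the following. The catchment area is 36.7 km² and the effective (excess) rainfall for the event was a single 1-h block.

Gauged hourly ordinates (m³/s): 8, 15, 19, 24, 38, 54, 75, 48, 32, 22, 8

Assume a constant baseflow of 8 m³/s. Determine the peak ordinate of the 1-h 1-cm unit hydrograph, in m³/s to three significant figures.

U_p ≈ 26.8 m³/s

Direct runoff: 0.0, 7.0, 11.0, 16.0, 30.0, 46.0, 67.0, 40.0, 24.0, 14.0, 0.0 m³/s; ΣQ_DR = 255.0 m³/s, peak = 67.0 m³/s.
Runoff depth d = ΣQ_DR·Δt / A = 255.0 × 3600 / (36.7 km²) = 25.01 mm.
The 1-cm UH is the DRH scaled by (10 mm)/d, so U_p = 67.0 × 10/25.01 = 26.8 m³/s.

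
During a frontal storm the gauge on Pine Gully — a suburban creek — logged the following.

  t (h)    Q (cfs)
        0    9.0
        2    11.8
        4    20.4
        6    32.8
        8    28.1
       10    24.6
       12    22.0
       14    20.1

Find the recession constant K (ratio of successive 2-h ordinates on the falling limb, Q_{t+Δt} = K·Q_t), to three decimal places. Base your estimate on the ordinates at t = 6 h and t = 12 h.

K ≈ 0.875

Using the recession-limb readings at t = 6 h and t = 12 h: Q falls from 32.8 to 22.0 cfs over 3 intervals.
K = (Q₂/Q₁)^(1/3) = (22.0/32.8)^(1/3) = 0.875.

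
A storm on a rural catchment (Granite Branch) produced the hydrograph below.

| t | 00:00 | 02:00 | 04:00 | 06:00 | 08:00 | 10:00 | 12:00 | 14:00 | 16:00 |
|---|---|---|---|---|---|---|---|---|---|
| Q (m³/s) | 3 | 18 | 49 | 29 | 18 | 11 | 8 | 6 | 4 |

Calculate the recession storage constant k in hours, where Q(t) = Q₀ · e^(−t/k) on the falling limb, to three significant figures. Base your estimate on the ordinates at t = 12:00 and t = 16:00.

k ≈ 5.77 h

On the falling limb, Q drops from 8 to 4 m³/s between t = 12:00 and t = 16:00 (Δt = 4 h).
k = −Δt / ln(Q₂/Q₁) = −4 / ln(4/8) = 5.77 h.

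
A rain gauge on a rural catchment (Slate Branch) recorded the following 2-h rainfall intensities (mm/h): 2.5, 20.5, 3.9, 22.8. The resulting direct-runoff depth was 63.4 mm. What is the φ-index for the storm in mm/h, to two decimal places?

φ ≈ 5.80 mm/h

Only the 2 blocks with intensity above φ contribute runoff: 20.5, 22.8 mm/h.
Σ(I−φ)·Δt = d  ⇒  (20.5+22.8 − 2φ)·2 = 63.4
φ = (43.30 − 63.4/2) / 2 = 5.80 mm/h.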